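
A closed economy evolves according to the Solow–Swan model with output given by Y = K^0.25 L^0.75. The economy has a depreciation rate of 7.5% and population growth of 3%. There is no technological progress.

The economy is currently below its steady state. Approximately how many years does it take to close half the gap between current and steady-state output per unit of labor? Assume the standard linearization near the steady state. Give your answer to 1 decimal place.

half-life ≈ 8.8 years

Near the steady state the convergence rate is λ = (1 − α)(n + δ).
λ = (1 − 0.25) × 0.105 = 0.75 × 0.105 = 0.07875
Half-life = ln 2 / λ = 0.6931 / 0.07875 ≈ 8.80 years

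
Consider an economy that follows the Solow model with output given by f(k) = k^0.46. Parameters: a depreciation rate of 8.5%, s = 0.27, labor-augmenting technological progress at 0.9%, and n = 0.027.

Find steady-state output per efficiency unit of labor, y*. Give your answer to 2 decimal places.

y* = 1.98

At the steady state, Δk = 0, so s·k^α = (n + g + δ)·k.
Dividing both sides by k: k^(1−α) = s / (n + g + δ).
k^0.54 = 0.27 / (0.027 + 0.009 + 0.085) = 0.27 / 0.121 = 2.2314
k* = 2.2314^(1/0.54) ≈ 4.4209
y* = (k*)^α = 4.4209^0.46 ≈ 1.9812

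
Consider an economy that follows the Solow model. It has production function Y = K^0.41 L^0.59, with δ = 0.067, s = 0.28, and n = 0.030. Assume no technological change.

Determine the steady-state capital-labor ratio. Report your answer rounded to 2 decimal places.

k* ≈ 6.03

Steady state requires s·f(k) = (n + δ)·k, i.e. s·k^α = (n + δ)·k.
Rearranging, k^(1−α) = s / (n + δ).
k^0.59 = 0.28 / (0.030 + 0.067) = 0.28 / 0.097 = 2.8866
k* = 2.8866^(1/0.59) ≈ 6.0300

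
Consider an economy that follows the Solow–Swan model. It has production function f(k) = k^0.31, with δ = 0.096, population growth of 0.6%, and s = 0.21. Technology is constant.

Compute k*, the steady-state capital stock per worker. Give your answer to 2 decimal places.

At the steady state, Δk = 0, so s·k^α = (n + δ)·k.
Dividing both sides by k: k^(1−α) = s / (n + δ).
k^0.69 = 0.21 / (0.006 + 0.096) = 0.21 / 0.102 = 2.0588
k* = 2.0588^(1/0.69) ≈ 2.8478

k* ≈ 2.85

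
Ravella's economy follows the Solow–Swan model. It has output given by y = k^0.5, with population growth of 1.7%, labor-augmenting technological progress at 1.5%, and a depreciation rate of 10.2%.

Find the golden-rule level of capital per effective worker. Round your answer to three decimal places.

The golden rule sets f'(k) = n + g + δ, i.e. α·k^(α−1) = n + g + δ.
So k^(1−α) = α / (n + g + δ) = 0.5 / 0.134 = 3.7313.
k_gold = 3.7313^(1/0.5) ≈ 13.9226

k_gold ≈ 13.923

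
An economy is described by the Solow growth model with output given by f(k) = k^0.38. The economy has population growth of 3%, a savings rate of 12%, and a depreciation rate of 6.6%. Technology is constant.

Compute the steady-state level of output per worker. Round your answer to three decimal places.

Steady state requires s·f(k) = (n + δ)·k, i.e. s·k^α = (n + δ)·k.
Dividing both sides by k: k^(1−α) = s / (n + δ).
k^0.62 = 0.12 / (0.030 + 0.066) = 0.12 / 0.096 = 1.2500
k* = 1.2500^(1/0.62) ≈ 1.4332
y* = (k*)^α = 1.4332^0.38 ≈ 1.1466

y* = 1.147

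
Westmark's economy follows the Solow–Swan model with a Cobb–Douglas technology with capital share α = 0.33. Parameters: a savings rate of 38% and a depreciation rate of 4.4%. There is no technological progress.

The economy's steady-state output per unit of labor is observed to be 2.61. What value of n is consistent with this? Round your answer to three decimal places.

n ≈ 0.010

At the steady state, Δk = 0, so s·k^α = (n + δ)·k.
Since y* = [s/(n + δ)]^(α/(1−α)), we have s/(n + δ) = (y*)^((1−α)/α) = 2.61^2.0303 = 7.0130.
Therefore n + δ = s / 7.0130 = 0.38 / 7.0130 = 0.0542, so n = 0.0542 − 0.044 = 0.0102.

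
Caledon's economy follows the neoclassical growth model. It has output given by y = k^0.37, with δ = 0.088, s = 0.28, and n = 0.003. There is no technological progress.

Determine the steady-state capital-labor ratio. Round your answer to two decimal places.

k* = 5.95

Steady state requires s·f(k) = (n + δ)·k, i.e. s·k^α = (n + δ)·k.
Rearranging, k^(1−α) = s / (n + δ).
k^0.63 = 0.28 / (0.003 + 0.088) = 0.28 / 0.091 = 3.0769
k* = 3.0769^(1/0.63) ≈ 5.9536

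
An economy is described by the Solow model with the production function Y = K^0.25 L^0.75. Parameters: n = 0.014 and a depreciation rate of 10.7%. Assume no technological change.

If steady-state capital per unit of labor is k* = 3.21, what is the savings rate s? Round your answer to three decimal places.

At the steady state, Δk = 0, so s·k^α = (n + δ)·k.
So s / (n + δ) = (k*)^(1−α) = 3.21^0.75 = 2.3982.
Therefore s = 2.3982 × (n + δ) = 2.3982 × 0.121 = 0.2902.

s ≈ 0.290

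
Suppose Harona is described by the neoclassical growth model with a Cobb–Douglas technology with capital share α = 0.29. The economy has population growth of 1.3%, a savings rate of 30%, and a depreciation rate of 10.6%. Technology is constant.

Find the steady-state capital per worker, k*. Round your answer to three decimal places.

k* = 3.678

In steady state, investment equals break-even investment: s·k^α = (n + δ)·k.
Rearranging, k^(1−α) = s / (n + δ).
k^0.71 = 0.30 / (0.013 + 0.106) = 0.30 / 0.119 = 2.5210
k* = 2.5210^(1/0.71) ≈ 3.6779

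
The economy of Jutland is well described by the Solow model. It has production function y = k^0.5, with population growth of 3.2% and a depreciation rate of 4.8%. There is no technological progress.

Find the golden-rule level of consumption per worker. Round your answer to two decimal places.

At the golden rule, f'(k) = n + δ, so α·k^(α−1) = n + δ and k_gold = (α/(n + δ))^(1/(1−α)).
k_gold = (0.5/0.080)^(1/0.5) = 6.2500^2 ≈ 39.0625
c_gold = f(k_gold) − (n + δ)·k_gold = 6.2500 − 0.080×39.0625 ≈ 3.1250

c_gold ≈ 3.13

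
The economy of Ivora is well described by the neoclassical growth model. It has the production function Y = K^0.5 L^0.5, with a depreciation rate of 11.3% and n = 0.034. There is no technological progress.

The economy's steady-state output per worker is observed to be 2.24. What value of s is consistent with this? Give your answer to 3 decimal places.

Steady state requires s·f(k) = (n + δ)·k, i.e. s·k^α = (n + δ)·k.
Since y* = [s/(n + δ)]^(α/(1−α)), we have s/(n + δ) = (y*)^((1−α)/α) = 2.24^1 = 2.2400.
Therefore s = 2.2400 × (n + δ) = 2.2400 × 0.147 = 0.3293.

s ≈ 0.329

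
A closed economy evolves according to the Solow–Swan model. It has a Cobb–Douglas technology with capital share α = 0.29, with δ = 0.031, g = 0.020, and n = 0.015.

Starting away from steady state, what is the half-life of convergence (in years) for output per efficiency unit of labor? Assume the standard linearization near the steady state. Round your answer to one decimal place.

Near the steady state the convergence rate is λ = (1 − α)(n + g + δ).
λ = (1 − 0.29) × 0.066 = 0.71 × 0.066 = 0.04686
Half-life = ln 2 / λ = 0.6931 / 0.04686 ≈ 14.79 years

t_½ ≈ 14.8 years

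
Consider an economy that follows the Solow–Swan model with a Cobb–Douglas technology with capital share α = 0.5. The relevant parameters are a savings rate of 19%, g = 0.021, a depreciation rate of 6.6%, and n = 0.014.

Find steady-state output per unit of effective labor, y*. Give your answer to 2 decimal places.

y* ≈ 1.88

At the steady state, Δk = 0, so s·k^α = (n + g + δ)·k.
Dividing both sides by k: k^(1−α) = s / (n + g + δ).
k^0.5 = 0.19 / (0.014 + 0.021 + 0.066) = 0.19 / 0.101 = 1.8812
k* = 1.8812^(1/0.5) ≈ 3.5389
y* = (k*)^α = 3.5389^0.5 ≈ 1.8812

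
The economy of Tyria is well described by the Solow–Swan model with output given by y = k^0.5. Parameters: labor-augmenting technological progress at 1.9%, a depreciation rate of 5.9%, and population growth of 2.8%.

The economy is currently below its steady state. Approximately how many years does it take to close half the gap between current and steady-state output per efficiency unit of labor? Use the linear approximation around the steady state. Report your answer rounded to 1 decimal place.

Near the steady state the convergence rate is λ = (1 − α)(n + g + δ).
λ = (1 − 0.5) × 0.106 = 0.5 × 0.106 = 0.0530
Half-life = ln 2 / λ = 0.6931 / 0.0530 ≈ 13.08 years

about 13.1 years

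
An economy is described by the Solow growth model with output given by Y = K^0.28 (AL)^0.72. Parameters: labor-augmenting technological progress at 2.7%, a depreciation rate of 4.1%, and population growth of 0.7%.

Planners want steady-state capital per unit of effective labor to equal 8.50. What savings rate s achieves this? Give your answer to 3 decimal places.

In steady state, investment equals break-even investment: s·k^α = (n + g + δ)·k.
So s / (n + g + δ) = (k*)^(1−α) = 8.50^0.72 = 4.6685.
Therefore s = 4.6685 × (n + g + δ) = 4.6685 × 0.075 = 0.3501.

s ≈ 0.350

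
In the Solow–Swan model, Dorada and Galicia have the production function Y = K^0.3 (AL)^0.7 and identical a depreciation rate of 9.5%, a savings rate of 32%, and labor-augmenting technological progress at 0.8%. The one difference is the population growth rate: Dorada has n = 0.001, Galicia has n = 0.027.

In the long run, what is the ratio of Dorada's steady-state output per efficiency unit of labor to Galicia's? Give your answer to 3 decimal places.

Steady-state y* = [s/(n + g + δ)]^(α/(1−α)), so the ratio is [ (s_D/(n + g + δ)_D) / (s_G/(n + g + δ)_G) ]^0.4286.
s_D/(n + g + δ)_D = 0.32/0.104 = 3.0769; s_G/(n + g + δ)_G = 0.32/0.130 = 2.4615.
Ratio = (3.0769/2.4615)^0.4286 = 1.2500^0.4286 ≈ 1.1004

y*_D / y*_G ≈ 1.100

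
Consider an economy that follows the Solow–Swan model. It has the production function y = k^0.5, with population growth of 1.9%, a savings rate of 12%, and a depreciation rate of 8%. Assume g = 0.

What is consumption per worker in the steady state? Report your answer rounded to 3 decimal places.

At the steady state, Δk = 0, so s·k^α = (n + δ)·k.
Dividing both sides by k: k^(1−α) = s / (n + δ).
k^0.5 = 0.12 / (0.019 + 0.080) = 0.12 / 0.099 = 1.2121
k* = 1.2121^(1/0.5) ≈ 1.4692
y* = (k*)^α = 1.4692^0.5 ≈ 1.2121
c* = (1 − s)·y* = (1 − 0.12) × 1.2121 ≈ 1.0666

c* = 1.067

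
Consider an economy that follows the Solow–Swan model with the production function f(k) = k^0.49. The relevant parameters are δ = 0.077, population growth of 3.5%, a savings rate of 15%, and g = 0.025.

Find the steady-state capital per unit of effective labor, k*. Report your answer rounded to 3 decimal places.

k* = 1.195

At the steady state, Δk = 0, so s·k^α = (n + g + δ)·k.
Dividing both sides by k: k^(1−α) = s / (n + g + δ).
k^0.51 = 0.15 / (0.035 + 0.025 + 0.077) = 0.15 / 0.137 = 1.0949
k* = 1.0949^(1/0.51) ≈ 1.1946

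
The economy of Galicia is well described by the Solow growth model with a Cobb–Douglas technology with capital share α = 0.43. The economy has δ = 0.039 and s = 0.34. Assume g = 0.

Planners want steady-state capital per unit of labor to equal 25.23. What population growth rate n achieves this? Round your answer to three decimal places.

In steady state, investment equals break-even investment: s·k^α = (n + δ)·k.
So s / (n + δ) = (k*)^(1−α) = 25.23^0.57 = 6.2964.
Therefore n + δ = s / 6.2964 = 0.34 / 6.2964 = 0.0540, so n = 0.0540 − 0.039 = 0.0150.

n ≈ 0.015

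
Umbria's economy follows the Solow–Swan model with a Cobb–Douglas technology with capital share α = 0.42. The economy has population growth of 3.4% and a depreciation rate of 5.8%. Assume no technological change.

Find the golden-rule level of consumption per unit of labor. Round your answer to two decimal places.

c_gold ≈ 1.74

At the golden rule, f'(k) = n + δ, so α·k^(α−1) = n + δ and k_gold = (α/(n + δ))^(1/(1−α)).
k_gold = (0.42/0.092)^(1/0.58) = 4.5652^1.7241 ≈ 13.7080
c_gold = f(k_gold) − (n + δ)·k_gold = 3.0028 − 0.092×13.7080 ≈ 1.7417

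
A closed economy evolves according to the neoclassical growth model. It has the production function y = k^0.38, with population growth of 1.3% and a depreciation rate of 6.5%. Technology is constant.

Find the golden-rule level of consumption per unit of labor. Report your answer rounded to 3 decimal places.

c_gold ≈ 1.636

At the golden rule, f'(k) = n + δ, so α·k^(α−1) = n + δ and k_gold = (α/(n + δ))^(1/(1−α)).
k_gold = (0.38/0.078)^(1/0.62) = 4.8718^1.6129 ≈ 12.8580
c_gold = f(k_gold) − (n + δ)·k_gold = 2.6393 − 0.078×12.8580 ≈ 1.6364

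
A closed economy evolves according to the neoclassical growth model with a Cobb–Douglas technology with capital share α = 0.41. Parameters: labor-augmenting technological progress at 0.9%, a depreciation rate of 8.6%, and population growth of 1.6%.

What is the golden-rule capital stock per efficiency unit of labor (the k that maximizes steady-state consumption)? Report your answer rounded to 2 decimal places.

The golden rule sets f'(k) = n + g + δ, i.e. α·k^(α−1) = n + g + δ.
So k^(1−α) = α / (n + g + δ) = 0.41 / 0.111 = 3.6937.
k_gold = 3.6937^(1/0.59) ≈ 9.1580

k_gold ≈ 9.16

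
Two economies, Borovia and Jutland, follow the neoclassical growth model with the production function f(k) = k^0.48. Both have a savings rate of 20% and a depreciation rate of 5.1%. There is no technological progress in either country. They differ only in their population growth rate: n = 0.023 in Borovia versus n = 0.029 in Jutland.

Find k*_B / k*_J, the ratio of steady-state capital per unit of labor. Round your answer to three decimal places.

Steady-state k* = [s/(n + δ)]^(1/(1−α)), so the ratio is [ (s_B/(n + δ)_B) / (s_J/(n + δ)_J) ]^1.9231.
s_B/(n + δ)_B = 0.20/0.074 = 2.7027; s_J/(n + δ)_J = 0.20/0.080 = 2.5000.
Ratio = (2.7027/2.5000)^1.9231 = 1.0811^1.9231 ≈ 1.1618

ratio ≈ 1.162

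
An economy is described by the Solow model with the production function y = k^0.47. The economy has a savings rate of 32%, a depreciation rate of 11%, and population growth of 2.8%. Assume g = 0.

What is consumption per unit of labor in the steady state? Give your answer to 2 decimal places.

c* = 1.43

At the steady state, Δk = 0, so s·k^α = (n + δ)·k.
Dividing both sides by k: k^(1−α) = s / (n + δ).
k^0.53 = 0.32 / (0.028 + 0.110) = 0.32 / 0.138 = 2.3188
k* = 2.3188^(1/0.53) ≈ 4.8885
y* = (k*)^α = 4.8885^0.47 ≈ 2.1082
c* = (1 − s)·y* = (1 − 0.32) × 2.1082 ≈ 1.4336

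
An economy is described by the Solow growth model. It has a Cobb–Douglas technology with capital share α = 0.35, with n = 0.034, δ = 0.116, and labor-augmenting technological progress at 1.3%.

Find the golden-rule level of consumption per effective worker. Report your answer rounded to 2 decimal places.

At the golden rule, f'(k) = n + g + δ, so α·k^(α−1) = n + g + δ and k_gold = (α/(n + g + δ))^(1/(1−α)).
k_gold = (0.35/0.163)^(1/0.65) = 2.1472^1.5385 ≈ 3.2403
c_gold = f(k_gold) − (n + g + δ)·k_gold = 1.5091 − 0.163×3.2403 ≈ 0.9809

c_gold ≈ 0.98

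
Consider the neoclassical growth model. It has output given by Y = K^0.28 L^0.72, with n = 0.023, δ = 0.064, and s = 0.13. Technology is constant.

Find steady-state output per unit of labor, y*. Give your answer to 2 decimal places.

Steady state requires s·f(k) = (n + δ)·k, i.e. s·k^α = (n + δ)·k.
Rearranging, k^(1−α) = s / (n + δ).
k^0.72 = 0.13 / (0.023 + 0.064) = 0.13 / 0.087 = 1.4943
k* = 1.4943^(1/0.72) ≈ 1.7469
y* = (k*)^α = 1.7469^0.28 ≈ 1.1691

y* ≈ 1.17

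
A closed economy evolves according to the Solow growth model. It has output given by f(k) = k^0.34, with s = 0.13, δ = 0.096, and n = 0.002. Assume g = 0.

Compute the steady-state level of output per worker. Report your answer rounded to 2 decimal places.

y* ≈ 1.16

In steady state, investment equals break-even investment: s·k^α = (n + δ)·k.
Rearranging, k^(1−α) = s / (n + δ).
k^0.66 = 0.13 / (0.002 + 0.096) = 0.13 / 0.098 = 1.3265
k* = 1.3265^(1/0.66) ≈ 1.5343
y* = (k*)^α = 1.5343^0.34 ≈ 1.1567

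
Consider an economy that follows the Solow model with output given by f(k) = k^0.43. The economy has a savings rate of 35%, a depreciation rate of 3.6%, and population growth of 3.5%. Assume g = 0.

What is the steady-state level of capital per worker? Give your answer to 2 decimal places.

At the steady state, Δk = 0, so s·k^α = (n + δ)·k.
Rearranging, k^(1−α) = s / (n + δ).
k^0.57 = 0.35 / (0.035 + 0.036) = 0.35 / 0.071 = 4.9296
k* = 4.9296^(1/0.57) ≈ 16.4232

k* ≈ 16.42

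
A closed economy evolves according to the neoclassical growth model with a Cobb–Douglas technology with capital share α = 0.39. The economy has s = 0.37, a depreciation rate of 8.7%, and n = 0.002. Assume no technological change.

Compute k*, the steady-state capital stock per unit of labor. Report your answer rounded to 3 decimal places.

k* ≈ 10.338

At the steady state, Δk = 0, so s·k^α = (n + δ)·k.
Rearranging, k^(1−α) = s / (n + δ).
k^0.61 = 0.37 / (0.002 + 0.087) = 0.37 / 0.089 = 4.1573
k* = 4.1573^(1/0.61) ≈ 10.3382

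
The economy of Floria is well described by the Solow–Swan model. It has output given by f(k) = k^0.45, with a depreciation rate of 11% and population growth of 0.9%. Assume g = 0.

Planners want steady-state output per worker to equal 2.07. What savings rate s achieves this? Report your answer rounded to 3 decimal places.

s ≈ 0.290

At the steady state, Δk = 0, so s·k^α = (n + δ)·k.
Since y* = [s/(n + δ)]^(α/(1−α)), we have s/(n + δ) = (y*)^((1−α)/α) = 2.07^1.2222 = 2.4332.
Therefore s = 2.4332 × (n + δ) = 2.4332 × 0.119 = 0.2896.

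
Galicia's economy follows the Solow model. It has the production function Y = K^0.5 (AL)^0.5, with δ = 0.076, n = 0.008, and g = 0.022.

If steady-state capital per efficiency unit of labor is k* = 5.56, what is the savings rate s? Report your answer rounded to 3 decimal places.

s ≈ 0.250

Steady state requires s·f(k) = (n + g + δ)·k, i.e. s·k^α = (n + g + δ)·k.
So s / (n + g + δ) = (k*)^(1−α) = 5.56^0.5 = 2.3580.
Therefore s = 2.3580 × (n + g + δ) = 2.3580 × 0.106 = 0.2499.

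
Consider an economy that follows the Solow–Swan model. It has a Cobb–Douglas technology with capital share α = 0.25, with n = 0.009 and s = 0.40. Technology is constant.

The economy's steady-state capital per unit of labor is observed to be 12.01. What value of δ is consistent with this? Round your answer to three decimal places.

Steady state requires s·f(k) = (n + δ)·k, i.e. s·k^α = (n + δ)·k.
So s / (n + δ) = (k*)^(1−α) = 12.01^0.75 = 6.4514.
Therefore n + δ = s / 6.4514 = 0.40 / 6.4514 = 0.0620, so δ = 0.0620 − 0.009 = 0.0530.

δ ≈ 0.053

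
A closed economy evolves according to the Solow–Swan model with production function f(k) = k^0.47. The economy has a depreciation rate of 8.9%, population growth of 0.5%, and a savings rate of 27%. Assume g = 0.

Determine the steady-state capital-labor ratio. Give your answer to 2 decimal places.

k* = 7.32

Steady state requires s·f(k) = (n + δ)·k, i.e. s·k^α = (n + δ)·k.
Dividing both sides by k: k^(1−α) = s / (n + δ).
k^0.53 = 0.27 / (0.005 + 0.089) = 0.27 / 0.094 = 2.8723
k* = 2.8723^(1/0.53) ≈ 7.3212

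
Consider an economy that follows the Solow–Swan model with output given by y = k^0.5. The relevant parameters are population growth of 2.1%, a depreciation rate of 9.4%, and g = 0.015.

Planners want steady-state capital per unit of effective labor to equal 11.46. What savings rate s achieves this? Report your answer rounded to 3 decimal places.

At the steady state, Δk = 0, so s·k^α = (n + g + δ)·k.
So s / (n + g + δ) = (k*)^(1−α) = 11.46^0.5 = 3.3853.
Therefore s = 3.3853 × (n + g + δ) = 3.3853 × 0.130 = 0.4401.

s ≈ 0.440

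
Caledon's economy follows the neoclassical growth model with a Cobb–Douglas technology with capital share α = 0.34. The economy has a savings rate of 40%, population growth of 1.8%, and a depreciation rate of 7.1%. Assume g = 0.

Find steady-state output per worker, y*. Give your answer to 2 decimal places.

y* ≈ 2.17

In steady state, investment equals break-even investment: s·k^α = (n + δ)·k.
Dividing both sides by k: k^(1−α) = s / (n + δ).
k^0.66 = 0.40 / (0.018 + 0.071) = 0.40 / 0.089 = 4.4944
k* = 4.4944^(1/0.66) ≈ 9.7476
y* = (k*)^α = 9.7476^0.34 ≈ 2.1688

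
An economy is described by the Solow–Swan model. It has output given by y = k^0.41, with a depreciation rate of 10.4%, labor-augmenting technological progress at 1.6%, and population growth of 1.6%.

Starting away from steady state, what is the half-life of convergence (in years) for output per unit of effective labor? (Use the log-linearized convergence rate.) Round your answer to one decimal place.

Near the steady state the convergence rate is λ = (1 − α)(n + g + δ).
λ = (1 − 0.41) × 0.136 = 0.59 × 0.136 = 0.08024
Half-life = ln 2 / λ = 0.6931 / 0.08024 ≈ 8.64 years

about 8.6 years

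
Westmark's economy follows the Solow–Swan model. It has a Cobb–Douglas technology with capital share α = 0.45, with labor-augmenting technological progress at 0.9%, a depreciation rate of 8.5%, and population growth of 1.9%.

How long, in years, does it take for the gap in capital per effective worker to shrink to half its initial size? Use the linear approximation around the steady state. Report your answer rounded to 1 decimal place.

Near the steady state the convergence rate is λ = (1 − α)(n + g + δ).
λ = (1 − 0.45) × 0.113 = 0.55 × 0.113 = 0.06215
Half-life = ln 2 / λ = 0.6931 / 0.06215 ≈ 11.15 years

about 11.2 years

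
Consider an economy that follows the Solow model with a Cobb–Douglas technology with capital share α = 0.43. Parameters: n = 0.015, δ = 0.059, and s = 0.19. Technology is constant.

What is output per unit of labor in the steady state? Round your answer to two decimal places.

y* ≈ 2.04

At the steady state, Δk = 0, so s·k^α = (n + δ)·k.
Rearranging, k^(1−α) = s / (n + δ).
k^0.57 = 0.19 / (0.015 + 0.059) = 0.19 / 0.074 = 2.5676
k* = 2.5676^(1/0.57) ≈ 5.2296
y* = (k*)^α = 5.2296^0.43 ≈ 2.0368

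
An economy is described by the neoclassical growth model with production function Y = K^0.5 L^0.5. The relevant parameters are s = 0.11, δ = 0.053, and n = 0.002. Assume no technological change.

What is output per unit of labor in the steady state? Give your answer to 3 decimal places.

In steady state, investment equals break-even investment: s·k^α = (n + δ)·k.
Dividing both sides by k: k^(1−α) = s / (n + δ).
k^0.5 = 0.11 / (0.002 + 0.053) = 0.11 / 0.055 = 2.0000
k* = 2.0000^(1/0.5) ≈ 4.0000
y* = (k*)^α = 4.0000^0.5 ≈ 2.0000

y* = 2.000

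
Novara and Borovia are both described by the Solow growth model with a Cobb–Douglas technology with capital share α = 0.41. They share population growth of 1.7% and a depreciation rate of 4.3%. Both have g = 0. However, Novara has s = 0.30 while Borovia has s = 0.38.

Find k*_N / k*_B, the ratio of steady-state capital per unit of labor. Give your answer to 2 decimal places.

ratio ≈ 0.67

Steady-state k* = [s/(n + δ)]^(1/(1−α)), so the ratio is [ (s_N/(n + δ)_N) / (s_B/(n + δ)_B) ]^1.6949.
s_N/(n + δ)_N = 0.30/0.060 = 5.0000; s_B/(n + δ)_B = 0.38/0.060 = 6.3333.
Ratio = (5.0000/6.3333)^1.6949 = 0.7895^1.6949 ≈ 0.6699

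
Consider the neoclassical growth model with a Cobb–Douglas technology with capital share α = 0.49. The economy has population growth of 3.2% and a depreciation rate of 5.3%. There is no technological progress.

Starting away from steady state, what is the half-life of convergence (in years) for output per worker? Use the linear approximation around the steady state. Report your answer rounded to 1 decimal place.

Near the steady state the convergence rate is λ = (1 − α)(n + δ).
λ = (1 − 0.49) × 0.085 = 0.51 × 0.085 = 0.04335
Half-life = ln 2 / λ = 0.6931 / 0.04335 ≈ 15.99 years

t_½ ≈ 16.0 years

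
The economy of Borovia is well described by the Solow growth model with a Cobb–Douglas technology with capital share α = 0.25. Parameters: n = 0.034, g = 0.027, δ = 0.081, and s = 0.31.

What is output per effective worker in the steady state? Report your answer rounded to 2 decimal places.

y* = 1.30

At the steady state, Δk = 0, so s·k^α = (n + g + δ)·k.
Dividing both sides by k: k^(1−α) = s / (n + g + δ).
k^0.75 = 0.31 / (0.034 + 0.027 + 0.081) = 0.31 / 0.142 = 2.1831
k* = 2.1831^(1/0.75) ≈ 2.8320
y* = (k*)^α = 2.8320^0.25 ≈ 1.2972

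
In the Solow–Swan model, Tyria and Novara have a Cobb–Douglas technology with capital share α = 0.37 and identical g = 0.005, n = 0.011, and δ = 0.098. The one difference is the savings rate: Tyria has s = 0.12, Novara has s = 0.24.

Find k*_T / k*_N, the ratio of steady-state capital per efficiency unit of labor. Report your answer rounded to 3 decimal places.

Steady-state k* = [s/(n + g + δ)]^(1/(1−α)), so the ratio is [ (s_T/(n + g + δ)_T) / (s_N/(n + g + δ)_N) ]^1.5873.
s_T/(n + g + δ)_T = 0.12/0.114 = 1.0526; s_N/(n + g + δ)_N = 0.24/0.114 = 2.1053.
Ratio = (1.0526/2.1053)^1.5873 = 0.5000^1.5873 ≈ 0.3328

k*_T / k*_N ≈ 0.333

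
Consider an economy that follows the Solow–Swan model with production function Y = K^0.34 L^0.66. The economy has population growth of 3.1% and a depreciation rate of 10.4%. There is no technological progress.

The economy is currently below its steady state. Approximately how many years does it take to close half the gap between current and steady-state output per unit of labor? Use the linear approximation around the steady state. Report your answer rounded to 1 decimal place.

t_½ ≈ 7.8 years

Near the steady state the convergence rate is λ = (1 − α)(n + δ).
λ = (1 − 0.34) × 0.135 = 0.66 × 0.135 = 0.0891
Half-life = ln 2 / λ = 0.6931 / 0.0891 ≈ 7.78 years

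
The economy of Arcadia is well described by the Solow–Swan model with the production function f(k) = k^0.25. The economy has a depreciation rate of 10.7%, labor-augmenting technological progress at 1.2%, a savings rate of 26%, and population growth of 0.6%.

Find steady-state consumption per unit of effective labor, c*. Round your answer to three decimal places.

At the steady state, Δk = 0, so s·k^α = (n + g + δ)·k.
Rearranging, k^(1−α) = s / (n + g + δ).
k^0.75 = 0.26 / (0.006 + 0.012 + 0.107) = 0.26 / 0.125 = 2.0800
k* = 2.0800^(1/0.75) ≈ 2.6551
y* = (k*)^α = 2.6551^0.25 ≈ 1.2765
c* = (1 − s)·y* = (1 − 0.26) × 1.2765 ≈ 0.9446

c* = 0.945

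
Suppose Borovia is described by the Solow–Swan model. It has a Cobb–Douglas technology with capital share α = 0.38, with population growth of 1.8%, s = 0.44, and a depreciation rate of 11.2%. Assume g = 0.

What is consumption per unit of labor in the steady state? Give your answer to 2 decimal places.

c* ≈ 1.18

At the steady state, Δk = 0, so s·k^α = (n + δ)·k.
Rearranging, k^(1−α) = s / (n + δ).
k^0.62 = 0.44 / (0.018 + 0.112) = 0.44 / 0.130 = 3.3846
k* = 3.3846^(1/0.62) ≈ 7.1457
y* = (k*)^α = 7.1457^0.38 ≈ 2.1112
c* = (1 − s)·y* = (1 − 0.44) × 2.1112 ≈ 1.1823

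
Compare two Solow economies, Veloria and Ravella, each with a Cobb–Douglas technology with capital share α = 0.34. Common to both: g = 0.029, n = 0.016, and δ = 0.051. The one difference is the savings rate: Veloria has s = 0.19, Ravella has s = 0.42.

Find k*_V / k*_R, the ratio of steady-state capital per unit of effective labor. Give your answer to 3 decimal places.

k*_V / k*_R ≈ 0.301

Steady-state k* = [s/(n + g + δ)]^(1/(1−α)), so the ratio is [ (s_V/(n + g + δ)_V) / (s_R/(n + g + δ)_R) ]^1.5152.
s_V/(n + g + δ)_V = 0.19/0.096 = 1.9792; s_R/(n + g + δ)_R = 0.42/0.096 = 4.3750.
Ratio = (1.9792/4.3750)^1.5152 = 0.4524^1.5152 ≈ 0.3006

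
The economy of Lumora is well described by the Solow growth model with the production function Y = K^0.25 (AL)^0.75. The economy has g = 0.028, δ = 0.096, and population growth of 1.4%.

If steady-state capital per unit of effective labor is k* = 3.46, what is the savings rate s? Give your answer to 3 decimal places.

At the steady state, Δk = 0, so s·k^α = (n + g + δ)·k.
So s / (n + g + δ) = (k*)^(1−α) = 3.46^0.75 = 2.5369.
Therefore s = 2.5369 × (n + g + δ) = 2.5369 × 0.138 = 0.3501.

s ≈ 0.350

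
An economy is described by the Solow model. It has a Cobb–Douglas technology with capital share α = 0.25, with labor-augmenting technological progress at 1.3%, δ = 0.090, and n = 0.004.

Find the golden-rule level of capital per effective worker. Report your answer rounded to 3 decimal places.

k_gold ≈ 3.100

The golden rule sets f'(k) = n + g + δ, i.e. α·k^(α−1) = n + g + δ.
So k^(1−α) = α / (n + g + δ) = 0.25 / 0.107 = 2.3364.
k_gold = 2.3364^(1/0.75) ≈ 3.1002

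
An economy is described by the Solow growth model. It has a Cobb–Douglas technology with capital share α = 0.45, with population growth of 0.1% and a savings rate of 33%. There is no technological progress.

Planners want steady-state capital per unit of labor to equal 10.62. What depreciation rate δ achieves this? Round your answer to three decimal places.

δ ≈ 0.089

Steady state requires s·f(k) = (n + δ)·k, i.e. s·k^α = (n + δ)·k.
So s / (n + δ) = (k*)^(1−α) = 10.62^0.55 = 3.6675.
Therefore n + δ = s / 3.6675 = 0.33 / 3.6675 = 0.0900, so δ = 0.0900 − 0.001 = 0.0890.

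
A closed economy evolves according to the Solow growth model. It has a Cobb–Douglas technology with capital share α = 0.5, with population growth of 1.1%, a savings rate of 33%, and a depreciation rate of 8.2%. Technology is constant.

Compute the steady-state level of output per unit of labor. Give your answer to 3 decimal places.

y* ≈ 3.548

In steady state, investment equals break-even investment: s·k^α = (n + δ)·k.
Rearranging, k^(1−α) = s / (n + δ).
k^0.5 = 0.33 / (0.011 + 0.082) = 0.33 / 0.093 = 3.5484
k* = 3.5484^(1/0.5) ≈ 12.5911
y* = (k*)^α = 12.5911^0.5 ≈ 3.5484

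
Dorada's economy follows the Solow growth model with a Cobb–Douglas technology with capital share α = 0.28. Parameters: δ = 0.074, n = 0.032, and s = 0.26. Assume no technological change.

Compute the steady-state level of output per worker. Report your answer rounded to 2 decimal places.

y* ≈ 1.42

At the steady state, Δk = 0, so s·k^α = (n + δ)·k.
Rearranging, k^(1−α) = s / (n + δ).
k^0.72 = 0.26 / (0.032 + 0.074) = 0.26 / 0.106 = 2.4528
k* = 2.4528^(1/0.72) ≈ 3.4769
y* = (k*)^α = 3.4769^0.28 ≈ 1.4175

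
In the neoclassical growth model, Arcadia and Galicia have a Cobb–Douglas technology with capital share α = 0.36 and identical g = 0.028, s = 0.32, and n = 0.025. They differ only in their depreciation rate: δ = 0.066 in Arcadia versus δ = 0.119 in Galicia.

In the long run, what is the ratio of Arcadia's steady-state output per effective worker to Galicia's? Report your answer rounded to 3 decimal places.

Steady-state y* = [s/(n + g + δ)]^(α/(1−α)), so the ratio is [ (s_A/(n + g + δ)_A) / (s_G/(n + g + δ)_G) ]^0.5625.
s_A/(n + g + δ)_A = 0.32/0.119 = 2.6891; s_G/(n + g + δ)_G = 0.32/0.172 = 1.8605.
Ratio = (2.6891/1.8605)^0.5625 = 1.4454^0.5625 ≈ 1.2302

ratio ≈ 1.230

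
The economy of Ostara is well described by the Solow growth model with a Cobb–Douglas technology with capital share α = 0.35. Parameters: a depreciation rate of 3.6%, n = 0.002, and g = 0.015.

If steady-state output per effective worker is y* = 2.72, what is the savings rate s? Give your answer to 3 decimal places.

Steady state requires s·f(k) = (n + g + δ)·k, i.e. s·k^α = (n + g + δ)·k.
Since y* = [s/(n + g + δ)]^(α/(1−α)), we have s/(n + g + δ) = (y*)^((1−α)/α) = 2.72^1.8571 = 6.4127.
Therefore s = 6.4127 × (n + g + δ) = 6.4127 × 0.053 = 0.3399.

s ≈ 0.340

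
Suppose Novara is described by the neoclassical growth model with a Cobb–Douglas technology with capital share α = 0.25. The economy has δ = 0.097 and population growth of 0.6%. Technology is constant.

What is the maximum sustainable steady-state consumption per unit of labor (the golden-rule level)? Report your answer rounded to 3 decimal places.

At the golden rule, f'(k) = n + δ, so α·k^(α−1) = n + δ and k_gold = (α/(n + δ))^(1/(1−α)).
k_gold = (0.25/0.103)^(1/0.75) = 2.4272^1.3333 ≈ 3.2618
c_gold = f(k_gold) − (n + δ)·k_gold = 1.3439 − 0.103×3.2618 ≈ 1.0079

c_gold ≈ 1.008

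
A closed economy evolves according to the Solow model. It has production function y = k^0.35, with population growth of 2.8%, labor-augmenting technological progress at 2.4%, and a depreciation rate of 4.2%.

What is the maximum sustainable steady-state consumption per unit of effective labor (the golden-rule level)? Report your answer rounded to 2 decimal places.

c_gold ≈ 1.32

At the golden rule, f'(k) = n + g + δ, so α·k^(α−1) = n + g + δ and k_gold = (α/(n + g + δ))^(1/(1−α)).
k_gold = (0.35/0.094)^(1/0.65) = 3.7234^1.5385 ≈ 7.5577
c_gold = f(k_gold) − (n + g + δ)·k_gold = 2.0297 − 0.094×7.5577 ≈ 1.3193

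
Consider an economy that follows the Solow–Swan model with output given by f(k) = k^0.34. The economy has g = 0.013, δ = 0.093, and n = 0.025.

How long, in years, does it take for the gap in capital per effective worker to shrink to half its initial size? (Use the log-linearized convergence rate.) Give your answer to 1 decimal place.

Near the steady state the convergence rate is λ = (1 − α)(n + g + δ).
λ = (1 − 0.34) × 0.131 = 0.66 × 0.131 = 0.08646
Half-life = ln 2 / λ = 0.6931 / 0.08646 ≈ 8.02 years

half-life ≈ 8.0 years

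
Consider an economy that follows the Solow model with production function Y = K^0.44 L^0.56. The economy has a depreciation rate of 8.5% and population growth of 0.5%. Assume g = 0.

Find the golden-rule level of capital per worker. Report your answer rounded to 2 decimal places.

The golden rule sets f'(k) = n + δ, i.e. α·k^(α−1) = n + δ.
So k^(1−α) = α / (n + δ) = 0.44 / 0.090 = 4.8889.
k_gold = 4.8889^(1/0.56) ≈ 17.0112

k_gold ≈ 17.01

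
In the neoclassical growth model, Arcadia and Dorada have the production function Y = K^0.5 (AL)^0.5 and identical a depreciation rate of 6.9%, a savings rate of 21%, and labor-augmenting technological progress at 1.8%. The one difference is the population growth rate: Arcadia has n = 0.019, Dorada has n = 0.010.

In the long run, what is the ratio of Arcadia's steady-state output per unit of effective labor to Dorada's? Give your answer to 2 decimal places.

Steady-state y* = [s/(n + g + δ)]^(α/(1−α)), so the ratio is [ (s_A/(n + g + δ)_A) / (s_D/(n + g + δ)_D) ]^1.
s_A/(n + g + δ)_A = 0.21/0.106 = 1.9811; s_D/(n + g + δ)_D = 0.21/0.097 = 2.1649.
Ratio = (1.9811/2.1649)^1 = 0.9151^1 ≈ 0.9151

y*_A / y*_D ≈ 0.92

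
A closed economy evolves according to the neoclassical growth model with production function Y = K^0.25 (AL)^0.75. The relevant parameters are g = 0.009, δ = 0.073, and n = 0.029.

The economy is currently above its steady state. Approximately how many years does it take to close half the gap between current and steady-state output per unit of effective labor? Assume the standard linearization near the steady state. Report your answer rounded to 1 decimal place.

half-life ≈ 8.3 years

Near the steady state the convergence rate is λ = (1 − α)(n + g + δ).
λ = (1 − 0.25) × 0.111 = 0.75 × 0.111 = 0.08325
Half-life = ln 2 / λ = 0.6931 / 0.08325 ≈ 8.33 years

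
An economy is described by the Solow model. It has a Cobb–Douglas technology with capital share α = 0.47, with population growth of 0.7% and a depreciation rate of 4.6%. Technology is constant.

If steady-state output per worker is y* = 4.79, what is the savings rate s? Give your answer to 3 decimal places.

s ≈ 0.310

In steady state, investment equals break-even investment: s·k^α = (n + δ)·k.
Since y* = [s/(n + δ)]^(α/(1−α)), we have s/(n + δ) = (y*)^((1−α)/α) = 4.79^1.1277 = 5.8508.
Therefore s = 5.8508 × (n + δ) = 5.8508 × 0.053 = 0.3101.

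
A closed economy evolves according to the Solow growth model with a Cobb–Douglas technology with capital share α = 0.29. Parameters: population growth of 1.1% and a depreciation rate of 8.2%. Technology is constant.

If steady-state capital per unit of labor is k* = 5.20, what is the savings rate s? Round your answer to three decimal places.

At the steady state, Δk = 0, so s·k^α = (n + δ)·k.
So s / (n + δ) = (k*)^(1−α) = 5.20^0.71 = 3.2238.
Therefore s = 3.2238 × (n + δ) = 3.2238 × 0.093 = 0.2998.

s ≈ 0.300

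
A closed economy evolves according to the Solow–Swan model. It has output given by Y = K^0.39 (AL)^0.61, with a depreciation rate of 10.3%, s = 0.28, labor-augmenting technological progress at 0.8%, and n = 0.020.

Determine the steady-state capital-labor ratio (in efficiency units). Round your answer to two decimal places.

In steady state, investment equals break-even investment: s·k^α = (n + g + δ)·k.
Dividing both sides by k: k^(1−α) = s / (n + g + δ).
k^0.61 = 0.28 / (0.020 + 0.008 + 0.103) = 0.28 / 0.131 = 2.1374
k* = 2.1374^(1/0.61) ≈ 3.4737

k* ≈ 3.47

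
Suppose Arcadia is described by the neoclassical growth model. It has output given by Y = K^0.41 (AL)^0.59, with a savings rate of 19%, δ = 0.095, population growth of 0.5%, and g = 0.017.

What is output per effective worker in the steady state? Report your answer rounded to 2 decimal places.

y* ≈ 1.40

At the steady state, Δk = 0, so s·k^α = (n + g + δ)·k.
Dividing both sides by k: k^(1−α) = s / (n + g + δ).
k^0.59 = 0.19 / (0.005 + 0.017 + 0.095) = 0.19 / 0.117 = 1.6239
k* = 1.6239^(1/0.59) ≈ 2.2745
y* = (k*)^α = 2.2745^0.41 ≈ 1.4006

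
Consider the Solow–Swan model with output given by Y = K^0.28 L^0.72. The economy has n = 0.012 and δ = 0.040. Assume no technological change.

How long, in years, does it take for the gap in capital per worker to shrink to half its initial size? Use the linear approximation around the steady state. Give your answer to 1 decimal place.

Near the steady state the convergence rate is λ = (1 − α)(n + δ).
λ = (1 − 0.28) × 0.052 = 0.72 × 0.052 = 0.03744
Half-life = ln 2 / λ = 0.6931 / 0.03744 ≈ 18.51 years

about 18.5 years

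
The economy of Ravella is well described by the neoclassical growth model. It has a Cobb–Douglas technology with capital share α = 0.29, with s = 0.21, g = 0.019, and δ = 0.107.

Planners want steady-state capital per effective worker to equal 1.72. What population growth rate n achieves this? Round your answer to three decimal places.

n ≈ 0.017

At the steady state, Δk = 0, so s·k^α = (n + g + δ)·k.
So s / (n + g + δ) = (k*)^(1−α) = 1.72^0.71 = 1.4697.
Therefore n + g + δ = s / 1.4697 = 0.21 / 1.4697 = 0.1429, so n = 0.1429 − 0.126 = 0.0169.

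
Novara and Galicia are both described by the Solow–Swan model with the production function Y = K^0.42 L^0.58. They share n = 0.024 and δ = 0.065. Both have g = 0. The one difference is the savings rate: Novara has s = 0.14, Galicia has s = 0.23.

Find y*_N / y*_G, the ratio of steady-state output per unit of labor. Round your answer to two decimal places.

Steady-state y* = [s/(n + δ)]^(α/(1−α)), so the ratio is [ (s_N/(n + δ)_N) / (s_G/(n + δ)_G) ]^0.7241.
s_N/(n + δ)_N = 0.14/0.089 = 1.5730; s_G/(n + δ)_G = 0.23/0.089 = 2.5843.
Ratio = (1.5730/2.5843)^0.7241 = 0.6087^0.7241 ≈ 0.6980

ratio ≈ 0.70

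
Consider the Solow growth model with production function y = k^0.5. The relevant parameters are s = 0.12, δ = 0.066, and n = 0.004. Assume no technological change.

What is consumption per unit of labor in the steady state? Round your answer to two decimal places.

In steady state, investment equals break-even investment: s·k^α = (n + δ)·k.
Dividing both sides by k: k^(1−α) = s / (n + δ).
k^0.5 = 0.12 / (0.004 + 0.066) = 0.12 / 0.070 = 1.7143
k* = 1.7143^(1/0.5) ≈ 2.9388
y* = (k*)^α = 2.9388^0.5 ≈ 1.7143
c* = (1 − s)·y* = (1 − 0.12) × 1.7143 ≈ 1.5086

c* = 1.51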